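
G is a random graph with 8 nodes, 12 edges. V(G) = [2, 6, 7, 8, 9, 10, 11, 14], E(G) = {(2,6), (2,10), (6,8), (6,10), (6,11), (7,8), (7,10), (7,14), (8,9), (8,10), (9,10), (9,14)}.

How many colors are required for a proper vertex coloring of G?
χ(G) = 3

Clique number ω(G) = 3 (lower bound: χ ≥ ω).
The clique on [8, 9, 10] has size 3, forcing χ ≥ 3, and the coloring below uses 3 colors, so χ(G) = 3.
A valid 3-coloring: color 1: [10, 11, 14]; color 2: [6, 7, 9]; color 3: [2, 8].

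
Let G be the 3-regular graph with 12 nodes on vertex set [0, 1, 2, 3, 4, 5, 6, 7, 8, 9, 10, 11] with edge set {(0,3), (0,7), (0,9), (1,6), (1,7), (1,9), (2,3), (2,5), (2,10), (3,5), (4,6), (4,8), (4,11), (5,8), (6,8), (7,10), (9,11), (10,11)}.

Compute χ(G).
Clique number ω(G) = 3 (lower bound: χ ≥ ω).
The clique on [2, 3, 5] has size 3, forcing χ ≥ 3, and the coloring below uses 3 colors, so χ(G) = 3.
A valid 3-coloring: color 1: [3, 6, 7, 9]; color 2: [0, 1, 4, 5, 10]; color 3: [2, 8, 11].

χ(G) = 3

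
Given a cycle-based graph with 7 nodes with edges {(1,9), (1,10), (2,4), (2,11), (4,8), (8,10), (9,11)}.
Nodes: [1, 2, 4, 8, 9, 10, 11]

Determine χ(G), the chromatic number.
χ(G) = 3

Clique number ω(G) = 2 (lower bound: χ ≥ ω).
Odd cycle [9, 11, 2, 4, 8, 10, 1] needs 3 colors (χ ≥ 3).
The coloring below uses 3 colors, so χ(G) = 3.
A valid 3-coloring: color 1: [2, 9, 10]; color 2: [1, 4, 11]; color 3: [8].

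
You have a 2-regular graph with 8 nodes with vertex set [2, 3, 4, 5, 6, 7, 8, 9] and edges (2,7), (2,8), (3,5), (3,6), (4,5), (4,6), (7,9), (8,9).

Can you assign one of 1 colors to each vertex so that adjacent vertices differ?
Edge (2,8) forces its endpoints to differ, so 1 color is not enough.

No, G is not 1-colorable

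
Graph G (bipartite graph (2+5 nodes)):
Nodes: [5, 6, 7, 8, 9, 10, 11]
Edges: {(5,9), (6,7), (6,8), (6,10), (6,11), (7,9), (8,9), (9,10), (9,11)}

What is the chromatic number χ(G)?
χ(G) = 2

Clique number ω(G) = 2 (lower bound: χ ≥ ω).
The graph is bipartite (no odd cycle), so 2 colors suffice: χ(G) = 2.
A valid 2-coloring: color 1: [6, 9]; color 2: [5, 7, 8, 10, 11].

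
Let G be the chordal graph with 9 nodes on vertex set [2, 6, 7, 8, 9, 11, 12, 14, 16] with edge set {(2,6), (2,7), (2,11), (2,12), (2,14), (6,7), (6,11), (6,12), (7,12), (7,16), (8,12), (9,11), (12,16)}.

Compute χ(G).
χ(G) = 4

Clique number ω(G) = 4 (lower bound: χ ≥ ω).
The clique on [2, 6, 7, 12] has size 4, forcing χ ≥ 4, and the coloring below uses 4 colors, so χ(G) = 4.
A valid 4-coloring: color 1: [2, 8, 9, 16]; color 2: [11, 12, 14]; color 3: [6]; color 4: [7].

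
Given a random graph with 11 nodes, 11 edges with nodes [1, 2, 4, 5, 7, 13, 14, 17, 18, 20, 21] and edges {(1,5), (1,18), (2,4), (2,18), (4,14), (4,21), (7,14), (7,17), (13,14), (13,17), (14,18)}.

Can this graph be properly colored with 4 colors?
Yes, G is 4-colorable

A valid 4-coloring: color 1: [1, 2, 14, 17, 20, 21]; color 2: [4, 5, 7, 13, 18].
(χ(G) = 2 ≤ 4.)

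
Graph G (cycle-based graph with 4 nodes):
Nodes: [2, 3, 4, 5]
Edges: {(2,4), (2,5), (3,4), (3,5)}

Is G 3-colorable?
A valid 3-coloring: color 1: [2, 3]; color 2: [4, 5].
(χ(G) = 2 ≤ 3.)

Yes, G is 3-colorable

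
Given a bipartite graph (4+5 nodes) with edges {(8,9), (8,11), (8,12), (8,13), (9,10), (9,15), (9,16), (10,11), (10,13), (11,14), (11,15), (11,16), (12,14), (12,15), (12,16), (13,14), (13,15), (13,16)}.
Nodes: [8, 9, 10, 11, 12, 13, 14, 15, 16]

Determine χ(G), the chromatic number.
Clique number ω(G) = 2 (lower bound: χ ≥ ω).
The graph is bipartite (no odd cycle), so 2 colors suffice: χ(G) = 2.
A valid 2-coloring: color 1: [9, 11, 12, 13]; color 2: [8, 10, 14, 15, 16].

χ(G) = 2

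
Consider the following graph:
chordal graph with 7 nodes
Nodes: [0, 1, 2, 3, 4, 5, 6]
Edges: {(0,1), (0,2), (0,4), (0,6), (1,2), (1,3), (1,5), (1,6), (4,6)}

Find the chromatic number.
χ(G) = 3

Clique number ω(G) = 3 (lower bound: χ ≥ ω).
The clique on [0, 1, 2] has size 3, forcing χ ≥ 3, and the coloring below uses 3 colors, so χ(G) = 3.
A valid 3-coloring: color 1: [1, 4]; color 2: [0, 3, 5]; color 3: [2, 6].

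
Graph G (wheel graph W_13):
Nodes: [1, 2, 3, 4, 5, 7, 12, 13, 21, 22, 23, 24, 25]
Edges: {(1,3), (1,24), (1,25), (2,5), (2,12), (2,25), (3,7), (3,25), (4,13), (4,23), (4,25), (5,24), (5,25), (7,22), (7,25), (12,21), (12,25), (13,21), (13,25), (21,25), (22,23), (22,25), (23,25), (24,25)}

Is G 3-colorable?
Yes, G is 3-colorable

A valid 3-coloring: color 1: [25]; color 2: [2, 3, 4, 21, 22, 24]; color 3: [1, 5, 7, 12, 13, 23].
(χ(G) = 3 ≤ 3.)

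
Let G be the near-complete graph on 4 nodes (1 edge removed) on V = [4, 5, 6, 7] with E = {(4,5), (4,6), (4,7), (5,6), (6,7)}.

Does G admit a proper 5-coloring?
A valid 5-coloring: color 1: [6]; color 2: [4]; color 3: [5, 7].
(χ(G) = 3 ≤ 5.)

Yes, G is 5-colorable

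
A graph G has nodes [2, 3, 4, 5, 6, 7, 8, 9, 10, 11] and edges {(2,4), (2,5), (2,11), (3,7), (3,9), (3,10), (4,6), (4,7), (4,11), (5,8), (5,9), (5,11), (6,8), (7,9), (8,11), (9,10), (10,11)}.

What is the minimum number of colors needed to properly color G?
Clique number ω(G) = 3 (lower bound: χ ≥ ω).
The clique on [3, 9, 10] has size 3, forcing χ ≥ 3, and the coloring below uses 3 colors, so χ(G) = 3.
A valid 3-coloring: color 1: [6, 9, 11]; color 2: [3, 4, 5]; color 3: [2, 7, 8, 10].

χ(G) = 3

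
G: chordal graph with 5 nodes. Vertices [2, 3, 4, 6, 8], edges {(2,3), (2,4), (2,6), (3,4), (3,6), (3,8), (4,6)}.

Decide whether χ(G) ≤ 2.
The clique on vertices [2, 3, 4, 6] has size 4 > 2, so it alone needs 4 colors.

No, G is not 2-colorable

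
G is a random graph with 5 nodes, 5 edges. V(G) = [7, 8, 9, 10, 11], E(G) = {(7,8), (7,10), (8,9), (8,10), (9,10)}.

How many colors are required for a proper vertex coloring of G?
χ(G) = 3

Clique number ω(G) = 3 (lower bound: χ ≥ ω).
The clique on [8, 9, 10] has size 3, forcing χ ≥ 3, and the coloring below uses 3 colors, so χ(G) = 3.
A valid 3-coloring: color 1: [10, 11]; color 2: [8]; color 3: [7, 9].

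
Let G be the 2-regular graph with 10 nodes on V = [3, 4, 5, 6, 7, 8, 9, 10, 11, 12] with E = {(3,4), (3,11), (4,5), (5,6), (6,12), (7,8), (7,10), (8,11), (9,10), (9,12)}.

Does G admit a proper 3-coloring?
A valid 3-coloring: color 1: [3, 5, 8, 10, 12]; color 2: [4, 6, 7, 9, 11].
(χ(G) = 2 ≤ 3.)

Yes, G is 3-colorable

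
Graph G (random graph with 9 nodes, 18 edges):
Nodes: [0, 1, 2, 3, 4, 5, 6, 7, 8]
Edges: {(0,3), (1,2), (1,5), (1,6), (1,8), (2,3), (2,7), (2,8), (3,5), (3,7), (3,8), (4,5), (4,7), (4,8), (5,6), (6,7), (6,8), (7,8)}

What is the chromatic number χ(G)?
Clique number ω(G) = 4 (lower bound: χ ≥ ω).
The clique on [2, 3, 7, 8] has size 4, forcing χ ≥ 4, and the coloring below uses 4 colors, so χ(G) = 4.
A valid 4-coloring: color 1: [0, 5, 8]; color 2: [1, 7]; color 3: [3, 4, 6]; color 4: [2].

χ(G) = 4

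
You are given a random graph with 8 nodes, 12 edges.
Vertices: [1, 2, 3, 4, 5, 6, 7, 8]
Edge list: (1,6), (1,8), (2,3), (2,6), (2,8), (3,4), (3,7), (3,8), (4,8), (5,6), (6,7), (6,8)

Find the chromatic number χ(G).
χ(G) = 3

Clique number ω(G) = 3 (lower bound: χ ≥ ω).
The clique on [2, 3, 8] has size 3, forcing χ ≥ 3, and the coloring below uses 3 colors, so χ(G) = 3.
A valid 3-coloring: color 1: [5, 7, 8]; color 2: [3, 6]; color 3: [1, 2, 4].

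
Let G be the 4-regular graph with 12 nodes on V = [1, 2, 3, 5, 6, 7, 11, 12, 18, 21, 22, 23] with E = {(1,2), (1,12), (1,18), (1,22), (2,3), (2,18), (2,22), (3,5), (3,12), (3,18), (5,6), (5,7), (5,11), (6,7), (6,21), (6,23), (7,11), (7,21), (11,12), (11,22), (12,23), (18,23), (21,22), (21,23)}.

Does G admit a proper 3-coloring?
No, G is not 3-colorable

Suppose a proper 3-coloring c exists. The clique [1, 2, 18] takes 3 distinct colors; by symmetry let c(1) = 1, c(2) = 2, c(18) = 3.
- Vertex 3: neighbors [2, 18] already have colors [2, 3] ⇒ c(3) = 1.
- Vertex 22: neighbors [1, 2] already have colors [1, 2] ⇒ c(22) = 3.
- Vertex 5: neighbors [3] already have colors [1]; try each remaining color.
- Case c(5) = 2:
  - Vertex 11: neighbors [5, 22] already have colors [2, 3] ⇒ c(11) = 1.
  - Vertex 7: neighbors [11, 5] already have colors [1, 2] ⇒ c(7) = 3.
  - Vertex 6: neighbors [5, 7] already have colors [2, 3] ⇒ c(6) = 1.
  - Vertex 23: neighbors [6, 18] already have colors [1, 3] ⇒ c(23) = 2.
  - Vertex 21: neighbors [6, 23, 7] already have colors [1, 2, 3] — all 3 colors blocked. Contradiction.
- Case c(5) = 3:
  - Vertex 6: neighbors [5] already have colors [3]; try each remaining color.
  - Case c(6) = 1:
    - Vertex 7: neighbors [6, 5] already have colors [1, 3] ⇒ c(7) = 2.
    - Vertex 21: neighbors [6, 7, 22] already have colors [1, 2, 3] — all 3 colors blocked. Contradiction.
  - Case c(6) = 2:
    - Vertex 7: neighbors [6, 5] already have colors [2, 3] ⇒ c(7) = 1.
    - Vertex 21: neighbors [7, 6, 22] already have colors [1, 2, 3] — all 3 colors blocked. Contradiction.
Every case ends in a contradiction, so G has no proper 3-coloring (χ ≥ 4).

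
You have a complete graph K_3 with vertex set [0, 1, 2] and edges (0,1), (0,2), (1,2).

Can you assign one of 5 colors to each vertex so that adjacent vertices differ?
Yes, G is 5-colorable

A valid 5-coloring: color 1: [0]; color 2: [2]; color 3: [1].
(χ(G) = 3 ≤ 5.)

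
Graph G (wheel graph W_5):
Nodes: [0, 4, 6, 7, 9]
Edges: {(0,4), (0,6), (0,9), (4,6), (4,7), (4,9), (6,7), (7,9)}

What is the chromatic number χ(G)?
χ(G) = 3

Clique number ω(G) = 3 (lower bound: χ ≥ ω).
The clique on [0, 4, 9] has size 3, forcing χ ≥ 3, and the coloring below uses 3 colors, so χ(G) = 3.
A valid 3-coloring: color 1: [4]; color 2: [0, 7]; color 3: [6, 9].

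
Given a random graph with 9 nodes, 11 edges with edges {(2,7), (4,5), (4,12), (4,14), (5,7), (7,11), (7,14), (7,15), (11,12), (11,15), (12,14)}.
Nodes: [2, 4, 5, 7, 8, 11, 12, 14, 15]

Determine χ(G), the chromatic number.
χ(G) = 3

Clique number ω(G) = 3 (lower bound: χ ≥ ω).
The clique on [4, 12, 14] has size 3, forcing χ ≥ 3, and the coloring below uses 3 colors, so χ(G) = 3.
A valid 3-coloring: color 1: [7, 8, 12]; color 2: [2, 5, 14, 15]; color 3: [4, 11].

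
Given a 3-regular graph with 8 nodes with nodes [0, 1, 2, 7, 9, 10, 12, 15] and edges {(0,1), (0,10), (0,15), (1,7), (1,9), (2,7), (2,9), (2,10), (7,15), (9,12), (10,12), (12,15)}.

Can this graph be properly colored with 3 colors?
A valid 3-coloring: color 1: [7, 9, 10]; color 2: [1, 2, 15]; color 3: [0, 12].
(χ(G) = 3 ≤ 3.)

Yes, G is 3-colorable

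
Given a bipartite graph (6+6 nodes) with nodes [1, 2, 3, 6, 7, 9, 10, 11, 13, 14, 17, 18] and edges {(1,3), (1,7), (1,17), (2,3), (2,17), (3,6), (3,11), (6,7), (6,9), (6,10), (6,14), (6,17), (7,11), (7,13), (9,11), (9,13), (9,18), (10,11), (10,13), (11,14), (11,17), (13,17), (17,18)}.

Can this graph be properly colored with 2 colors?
A valid 2-coloring: color 1: [1, 2, 6, 11, 13, 18]; color 2: [3, 7, 9, 10, 14, 17].
(χ(G) = 2 ≤ 2.)

Yes, G is 2-colorable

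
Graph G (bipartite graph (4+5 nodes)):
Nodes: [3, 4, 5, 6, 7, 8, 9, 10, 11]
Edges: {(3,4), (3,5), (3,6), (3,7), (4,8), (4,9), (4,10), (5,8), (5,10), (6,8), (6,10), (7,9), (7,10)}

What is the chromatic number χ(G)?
χ(G) = 2

Clique number ω(G) = 2 (lower bound: χ ≥ ω).
The graph is bipartite (no odd cycle), so 2 colors suffice: χ(G) = 2.
A valid 2-coloring: color 1: [3, 8, 9, 10, 11]; color 2: [4, 5, 6, 7].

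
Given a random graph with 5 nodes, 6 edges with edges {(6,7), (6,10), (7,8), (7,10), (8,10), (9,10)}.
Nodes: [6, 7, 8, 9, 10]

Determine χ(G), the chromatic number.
Clique number ω(G) = 3 (lower bound: χ ≥ ω).
The clique on [7, 8, 10] has size 3, forcing χ ≥ 3, and the coloring below uses 3 colors, so χ(G) = 3.
A valid 3-coloring: color 1: [10]; color 2: [7, 9]; color 3: [6, 8].

χ(G) = 3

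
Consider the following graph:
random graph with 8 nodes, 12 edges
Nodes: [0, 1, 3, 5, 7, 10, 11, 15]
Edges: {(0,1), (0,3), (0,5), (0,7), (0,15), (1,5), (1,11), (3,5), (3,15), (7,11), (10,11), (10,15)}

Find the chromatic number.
χ(G) = 3

Clique number ω(G) = 3 (lower bound: χ ≥ ω).
The clique on [0, 1, 5] has size 3, forcing χ ≥ 3, and the coloring below uses 3 colors, so χ(G) = 3.
A valid 3-coloring: color 1: [0, 11]; color 2: [5, 7, 15]; color 3: [1, 3, 10].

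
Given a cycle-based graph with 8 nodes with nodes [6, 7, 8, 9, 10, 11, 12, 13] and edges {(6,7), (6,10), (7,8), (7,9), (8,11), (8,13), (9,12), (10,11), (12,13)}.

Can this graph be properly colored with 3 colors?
A valid 3-coloring: color 1: [8, 9, 10]; color 2: [7, 11, 13]; color 3: [6, 12].
(χ(G) = 3 ≤ 3.)

Yes, G is 3-colorable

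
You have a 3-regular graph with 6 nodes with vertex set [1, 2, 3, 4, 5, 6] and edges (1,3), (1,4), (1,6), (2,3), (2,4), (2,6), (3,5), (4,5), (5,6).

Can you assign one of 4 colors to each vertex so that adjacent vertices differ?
A valid 4-coloring: color 1: [1, 2, 5]; color 2: [3, 4, 6].
(χ(G) = 2 ≤ 4.)

Yes, G is 4-colorable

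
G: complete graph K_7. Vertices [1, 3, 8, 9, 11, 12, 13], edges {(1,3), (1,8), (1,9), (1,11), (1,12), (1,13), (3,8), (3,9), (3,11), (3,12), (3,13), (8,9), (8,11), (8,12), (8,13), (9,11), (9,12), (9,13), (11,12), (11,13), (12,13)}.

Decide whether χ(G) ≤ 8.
Yes, G is 8-colorable

A valid 8-coloring: color 1: [9]; color 2: [1]; color 3: [3]; color 4: [11]; color 5: [13]; color 6: [8]; color 7: [12].
(χ(G) = 7 ≤ 8.)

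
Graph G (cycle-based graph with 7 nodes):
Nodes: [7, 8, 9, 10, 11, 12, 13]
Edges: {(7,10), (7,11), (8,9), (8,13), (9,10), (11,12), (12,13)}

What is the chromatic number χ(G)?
χ(G) = 3

Clique number ω(G) = 2 (lower bound: χ ≥ ω).
Odd cycle [12, 13, 8, 9, 10, 7, 11] needs 3 colors (χ ≥ 3).
The coloring below uses 3 colors, so χ(G) = 3.
A valid 3-coloring: color 1: [7, 8, 12]; color 2: [9, 11, 13]; color 3: [10].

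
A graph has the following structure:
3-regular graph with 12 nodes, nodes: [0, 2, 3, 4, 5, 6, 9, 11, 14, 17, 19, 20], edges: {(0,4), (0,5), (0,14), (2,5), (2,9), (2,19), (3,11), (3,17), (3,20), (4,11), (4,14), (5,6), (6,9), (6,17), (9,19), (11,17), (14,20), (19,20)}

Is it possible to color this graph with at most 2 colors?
The clique on vertices [0, 4, 14] has size 3 > 2, so it alone needs 3 colors.

No, G is not 2-colorable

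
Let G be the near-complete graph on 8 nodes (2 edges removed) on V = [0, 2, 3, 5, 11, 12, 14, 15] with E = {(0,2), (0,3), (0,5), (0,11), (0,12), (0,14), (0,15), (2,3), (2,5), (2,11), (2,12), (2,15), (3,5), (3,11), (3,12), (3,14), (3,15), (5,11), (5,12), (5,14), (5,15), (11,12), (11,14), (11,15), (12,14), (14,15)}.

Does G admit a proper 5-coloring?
The clique on vertices [0, 2, 3, 5, 11, 12] has size 6 > 5, so it alone needs 6 colors.

No, G is not 5-colorable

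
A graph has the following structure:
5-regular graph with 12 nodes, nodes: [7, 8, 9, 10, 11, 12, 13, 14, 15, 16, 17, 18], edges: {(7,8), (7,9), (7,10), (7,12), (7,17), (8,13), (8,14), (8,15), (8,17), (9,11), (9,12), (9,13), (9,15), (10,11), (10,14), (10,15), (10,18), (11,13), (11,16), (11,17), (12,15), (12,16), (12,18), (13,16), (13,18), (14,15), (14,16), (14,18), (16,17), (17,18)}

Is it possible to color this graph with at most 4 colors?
Yes, G is 4-colorable

A valid 4-coloring: color 1: [12, 13, 14, 17]; color 2: [7, 11, 15, 18]; color 3: [8, 9, 10, 16].
(χ(G) = 3 ≤ 4.)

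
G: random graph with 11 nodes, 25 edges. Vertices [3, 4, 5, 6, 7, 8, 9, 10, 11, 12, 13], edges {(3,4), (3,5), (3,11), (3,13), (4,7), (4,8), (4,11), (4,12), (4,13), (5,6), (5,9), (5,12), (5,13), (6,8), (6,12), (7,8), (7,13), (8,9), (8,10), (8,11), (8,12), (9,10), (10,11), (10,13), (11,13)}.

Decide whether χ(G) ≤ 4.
A valid 4-coloring: color 1: [8, 13]; color 2: [4, 5, 10]; color 3: [7, 9, 11, 12]; color 4: [3, 6].
(χ(G) = 4 ≤ 4.)

Yes, G is 4-colorable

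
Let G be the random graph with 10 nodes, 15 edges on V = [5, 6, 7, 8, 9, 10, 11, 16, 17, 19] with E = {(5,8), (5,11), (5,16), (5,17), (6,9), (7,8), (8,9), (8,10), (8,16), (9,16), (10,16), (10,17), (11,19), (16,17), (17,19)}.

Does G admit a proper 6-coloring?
Yes, G is 6-colorable

A valid 6-coloring: color 1: [6, 8, 11, 17]; color 2: [7, 16, 19]; color 3: [5, 9, 10].
(χ(G) = 3 ≤ 6.)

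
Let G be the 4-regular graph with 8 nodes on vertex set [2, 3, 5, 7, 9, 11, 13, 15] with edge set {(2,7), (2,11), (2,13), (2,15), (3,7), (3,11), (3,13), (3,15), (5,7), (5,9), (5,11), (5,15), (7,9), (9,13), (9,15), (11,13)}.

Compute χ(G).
χ(G) = 3

Clique number ω(G) = 3 (lower bound: χ ≥ ω).
The clique on [5, 7, 9] has size 3, forcing χ ≥ 3, and the coloring below uses 3 colors, so χ(G) = 3.
A valid 3-coloring: color 1: [7, 13, 15]; color 2: [9, 11]; color 3: [2, 3, 5].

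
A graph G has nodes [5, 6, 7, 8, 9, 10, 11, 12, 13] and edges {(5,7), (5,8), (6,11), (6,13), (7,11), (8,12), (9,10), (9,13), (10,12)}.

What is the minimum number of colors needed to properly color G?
Clique number ω(G) = 2 (lower bound: χ ≥ ω).
Odd cycle [11, 7, 5, 8, 12, 10, 9, 13, 6] needs 3 colors (χ ≥ 3).
The coloring below uses 3 colors, so χ(G) = 3.
A valid 3-coloring: color 1: [5, 11, 12, 13]; color 2: [6, 7, 8, 10]; color 3: [9].

χ(G) = 3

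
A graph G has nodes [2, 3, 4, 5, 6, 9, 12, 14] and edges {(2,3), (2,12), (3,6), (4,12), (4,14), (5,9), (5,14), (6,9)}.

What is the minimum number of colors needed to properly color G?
Clique number ω(G) = 2 (lower bound: χ ≥ ω).
The graph is bipartite (no odd cycle), so 2 colors suffice: χ(G) = 2.
A valid 2-coloring: color 1: [2, 4, 5, 6]; color 2: [3, 9, 12, 14].

χ(G) = 2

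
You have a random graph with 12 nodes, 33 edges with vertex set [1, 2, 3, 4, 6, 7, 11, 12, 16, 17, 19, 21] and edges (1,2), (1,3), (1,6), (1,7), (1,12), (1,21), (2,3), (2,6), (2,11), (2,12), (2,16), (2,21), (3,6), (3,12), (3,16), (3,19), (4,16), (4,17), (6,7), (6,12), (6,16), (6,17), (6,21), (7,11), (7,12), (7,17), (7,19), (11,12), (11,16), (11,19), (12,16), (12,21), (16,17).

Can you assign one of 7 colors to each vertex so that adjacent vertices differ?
Yes, G is 7-colorable

A valid 7-coloring: color 1: [12, 17, 19]; color 2: [4, 6, 11]; color 3: [2, 7]; color 4: [1, 16]; color 5: [3, 21].
(χ(G) = 5 ≤ 7.)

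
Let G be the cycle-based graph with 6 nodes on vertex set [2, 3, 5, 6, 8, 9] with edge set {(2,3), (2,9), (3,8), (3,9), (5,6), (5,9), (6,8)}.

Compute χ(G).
χ(G) = 3

Clique number ω(G) = 3 (lower bound: χ ≥ ω).
The clique on [2, 3, 9] has size 3, forcing χ ≥ 3, and the coloring below uses 3 colors, so χ(G) = 3.
A valid 3-coloring: color 1: [6, 9]; color 2: [3, 5]; color 3: [2, 8].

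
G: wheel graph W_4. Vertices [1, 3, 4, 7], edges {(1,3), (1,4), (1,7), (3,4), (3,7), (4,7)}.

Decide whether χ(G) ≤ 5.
Yes, G is 5-colorable

A valid 5-coloring: color 1: [3]; color 2: [7]; color 3: [1]; color 4: [4].
(χ(G) = 4 ≤ 5.)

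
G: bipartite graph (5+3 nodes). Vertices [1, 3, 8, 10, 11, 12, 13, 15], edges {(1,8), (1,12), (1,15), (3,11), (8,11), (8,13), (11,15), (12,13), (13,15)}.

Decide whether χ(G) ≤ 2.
Yes, G is 2-colorable

A valid 2-coloring: color 1: [3, 8, 10, 12, 15]; color 2: [1, 11, 13].
(χ(G) = 2 ≤ 2.)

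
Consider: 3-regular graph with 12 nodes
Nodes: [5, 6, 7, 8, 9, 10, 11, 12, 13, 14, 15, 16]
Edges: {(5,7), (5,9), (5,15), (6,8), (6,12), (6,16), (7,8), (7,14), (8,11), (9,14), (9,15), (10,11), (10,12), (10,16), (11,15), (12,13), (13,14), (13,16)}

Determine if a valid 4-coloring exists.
Yes, G is 4-colorable

A valid 4-coloring: color 1: [5, 11, 12, 14, 16]; color 2: [8, 10, 13, 15]; color 3: [6, 7, 9].
(χ(G) = 3 ≤ 4.)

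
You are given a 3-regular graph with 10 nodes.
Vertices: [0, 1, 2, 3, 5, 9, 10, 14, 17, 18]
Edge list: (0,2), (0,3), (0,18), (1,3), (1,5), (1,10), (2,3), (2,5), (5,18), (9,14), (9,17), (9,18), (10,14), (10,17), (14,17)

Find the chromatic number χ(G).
χ(G) = 3

Clique number ω(G) = 3 (lower bound: χ ≥ ω).
The clique on [0, 2, 3] has size 3, forcing χ ≥ 3, and the coloring below uses 3 colors, so χ(G) = 3.
A valid 3-coloring: color 1: [1, 2, 14, 18]; color 2: [3, 5, 9, 10]; color 3: [0, 17].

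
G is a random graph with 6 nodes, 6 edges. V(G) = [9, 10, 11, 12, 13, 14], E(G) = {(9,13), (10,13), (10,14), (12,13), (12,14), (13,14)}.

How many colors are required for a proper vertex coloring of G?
Clique number ω(G) = 3 (lower bound: χ ≥ ω).
The clique on [10, 13, 14] has size 3, forcing χ ≥ 3, and the coloring below uses 3 colors, so χ(G) = 3.
A valid 3-coloring: color 1: [11, 13]; color 2: [9, 14]; color 3: [10, 12].

χ(G) = 3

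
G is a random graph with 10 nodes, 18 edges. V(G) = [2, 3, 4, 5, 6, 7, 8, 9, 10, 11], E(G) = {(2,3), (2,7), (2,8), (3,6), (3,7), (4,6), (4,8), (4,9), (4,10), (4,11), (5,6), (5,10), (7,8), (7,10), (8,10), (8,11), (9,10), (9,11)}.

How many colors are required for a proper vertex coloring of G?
χ(G) = 3

Clique number ω(G) = 3 (lower bound: χ ≥ ω).
The clique on [2, 7, 8] has size 3, forcing χ ≥ 3, and the coloring below uses 3 colors, so χ(G) = 3.
A valid 3-coloring: color 1: [3, 5, 8, 9]; color 2: [2, 6, 10, 11]; color 3: [4, 7].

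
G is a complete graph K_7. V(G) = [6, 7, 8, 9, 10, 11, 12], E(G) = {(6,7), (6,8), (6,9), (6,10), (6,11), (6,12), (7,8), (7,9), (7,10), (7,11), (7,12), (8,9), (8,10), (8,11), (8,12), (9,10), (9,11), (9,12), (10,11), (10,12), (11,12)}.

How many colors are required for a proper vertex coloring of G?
Clique number ω(G) = 7 (lower bound: χ ≥ ω).
The clique on [6, 7, 8, 9, 10, 11, 12] has size 7, forcing χ ≥ 7, and the coloring below uses 7 colors, so χ(G) = 7.
A valid 7-coloring: color 1: [7]; color 2: [8]; color 3: [9]; color 4: [10]; color 5: [6]; color 6: [12]; color 7: [11].

χ(G) = 7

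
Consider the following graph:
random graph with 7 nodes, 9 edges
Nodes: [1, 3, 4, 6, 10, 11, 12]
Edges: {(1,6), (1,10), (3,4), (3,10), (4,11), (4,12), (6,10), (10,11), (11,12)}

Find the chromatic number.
Clique number ω(G) = 3 (lower bound: χ ≥ ω).
The clique on [1, 6, 10] has size 3, forcing χ ≥ 3, and the coloring below uses 3 colors, so χ(G) = 3.
A valid 3-coloring: color 1: [4, 10]; color 2: [1, 3, 11]; color 3: [6, 12].

χ(G) = 3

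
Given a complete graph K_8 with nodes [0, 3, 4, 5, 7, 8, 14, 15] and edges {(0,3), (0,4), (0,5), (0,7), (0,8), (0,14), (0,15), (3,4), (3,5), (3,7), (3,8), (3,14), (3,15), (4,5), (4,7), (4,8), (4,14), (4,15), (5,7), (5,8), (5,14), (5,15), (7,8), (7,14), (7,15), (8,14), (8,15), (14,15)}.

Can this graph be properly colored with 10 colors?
A valid 10-coloring: color 1: [15]; color 2: [4]; color 3: [5]; color 4: [3]; color 5: [7]; color 6: [8]; color 7: [14]; color 8: [0].
(χ(G) = 8 ≤ 10.)

Yes, G is 10-colorable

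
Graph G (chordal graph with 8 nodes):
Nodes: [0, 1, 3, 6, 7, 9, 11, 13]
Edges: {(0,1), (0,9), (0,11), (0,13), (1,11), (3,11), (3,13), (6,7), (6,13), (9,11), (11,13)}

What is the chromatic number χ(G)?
χ(G) = 3

Clique number ω(G) = 3 (lower bound: χ ≥ ω).
The clique on [0, 1, 11] has size 3, forcing χ ≥ 3, and the coloring below uses 3 colors, so χ(G) = 3.
A valid 3-coloring: color 1: [6, 11]; color 2: [1, 7, 9, 13]; color 3: [0, 3].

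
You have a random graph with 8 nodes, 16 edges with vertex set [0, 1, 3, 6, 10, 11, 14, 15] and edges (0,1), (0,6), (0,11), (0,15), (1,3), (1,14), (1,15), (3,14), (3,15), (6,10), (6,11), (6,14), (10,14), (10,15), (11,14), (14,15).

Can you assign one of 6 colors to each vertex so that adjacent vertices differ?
A valid 6-coloring: color 1: [0, 14]; color 2: [6, 15]; color 3: [1, 10, 11]; color 4: [3].
(χ(G) = 4 ≤ 6.)

Yes, G is 6-colorable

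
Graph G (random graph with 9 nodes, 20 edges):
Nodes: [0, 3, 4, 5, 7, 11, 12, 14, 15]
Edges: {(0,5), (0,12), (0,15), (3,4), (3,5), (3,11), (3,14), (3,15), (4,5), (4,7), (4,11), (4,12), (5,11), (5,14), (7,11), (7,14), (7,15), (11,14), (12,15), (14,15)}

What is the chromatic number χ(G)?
χ(G) = 4

Clique number ω(G) = 4 (lower bound: χ ≥ ω).
The clique on [3, 4, 5, 11] has size 4, forcing χ ≥ 4, and the coloring below uses 4 colors, so χ(G) = 4.
A valid 4-coloring: color 1: [11, 15]; color 2: [5, 7, 12]; color 3: [0, 3]; color 4: [4, 14].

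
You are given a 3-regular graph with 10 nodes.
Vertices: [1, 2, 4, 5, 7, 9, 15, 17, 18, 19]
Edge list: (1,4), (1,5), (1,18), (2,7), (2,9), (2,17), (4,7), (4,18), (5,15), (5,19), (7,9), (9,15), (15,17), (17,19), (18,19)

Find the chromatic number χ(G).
Clique number ω(G) = 3 (lower bound: χ ≥ ω).
The clique on [1, 4, 18] has size 3, forcing χ ≥ 3, and the coloring below uses 3 colors, so χ(G) = 3.
A valid 3-coloring: color 1: [1, 7, 15, 19]; color 2: [5, 9, 17, 18]; color 3: [2, 4].

χ(G) = 3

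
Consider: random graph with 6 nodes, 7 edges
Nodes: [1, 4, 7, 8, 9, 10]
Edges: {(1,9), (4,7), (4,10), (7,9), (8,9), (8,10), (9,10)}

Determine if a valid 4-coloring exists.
Yes, G is 4-colorable

A valid 4-coloring: color 1: [4, 9]; color 2: [1, 7, 10]; color 3: [8].
(χ(G) = 3 ≤ 4.)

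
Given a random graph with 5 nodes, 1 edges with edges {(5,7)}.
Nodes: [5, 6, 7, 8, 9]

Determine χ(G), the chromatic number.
Clique number ω(G) = 2 (lower bound: χ ≥ ω).
The graph is bipartite (no odd cycle), so 2 colors suffice: χ(G) = 2.
A valid 2-coloring: color 1: [6, 7, 8, 9]; color 2: [5].

χ(G) = 2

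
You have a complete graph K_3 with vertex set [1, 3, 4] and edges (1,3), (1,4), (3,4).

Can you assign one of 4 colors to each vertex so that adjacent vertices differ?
A valid 4-coloring: color 1: [1]; color 2: [4]; color 3: [3].
(χ(G) = 3 ≤ 4.)

Yes, G is 4-colorable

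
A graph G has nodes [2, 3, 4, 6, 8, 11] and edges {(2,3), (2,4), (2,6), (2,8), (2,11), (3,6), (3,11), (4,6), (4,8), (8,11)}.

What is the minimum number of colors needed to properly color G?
χ(G) = 4

Clique number ω(G) = 3 (lower bound: χ ≥ ω).
Odd cycle [8, 4, 6, 3, 11] needs 3 colors (χ ≥ 3).
Vertex 2 is adjacent to every vertex of [3, 4, 6, 8, 11], which already need 3 colors among themselves, so 2 needs a new color (χ ≥ 4).
The coloring below uses 4 colors, so χ(G) = 4.
A valid 4-coloring: color 1: [2]; color 2: [3, 8]; color 3: [4, 11]; color 4: [6].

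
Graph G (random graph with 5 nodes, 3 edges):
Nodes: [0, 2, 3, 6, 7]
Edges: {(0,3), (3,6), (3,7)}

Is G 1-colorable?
Edge (0,3) forces its endpoints to differ, so 1 color is not enough.

No, G is not 1-colorable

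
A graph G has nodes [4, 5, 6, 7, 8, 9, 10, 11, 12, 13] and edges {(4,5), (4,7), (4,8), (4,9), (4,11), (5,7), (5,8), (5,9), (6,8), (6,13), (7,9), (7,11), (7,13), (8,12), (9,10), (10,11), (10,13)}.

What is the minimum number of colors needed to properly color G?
Clique number ω(G) = 4 (lower bound: χ ≥ ω).
The clique on [4, 5, 7, 9] has size 4, forcing χ ≥ 4, and the coloring below uses 4 colors, so χ(G) = 4.
A valid 4-coloring: color 1: [4, 12, 13]; color 2: [7, 8, 10]; color 3: [6, 9, 11]; color 4: [5].

χ(G) = 4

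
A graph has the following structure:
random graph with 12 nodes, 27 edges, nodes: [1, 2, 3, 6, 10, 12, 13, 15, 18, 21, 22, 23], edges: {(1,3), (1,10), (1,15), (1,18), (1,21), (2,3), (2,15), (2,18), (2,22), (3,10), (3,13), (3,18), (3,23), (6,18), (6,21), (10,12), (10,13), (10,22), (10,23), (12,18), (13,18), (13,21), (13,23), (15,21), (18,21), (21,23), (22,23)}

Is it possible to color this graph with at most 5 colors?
Yes, G is 5-colorable

A valid 5-coloring: color 1: [10, 15, 18]; color 2: [3, 12, 21, 22]; color 3: [1, 2, 6, 13]; color 4: [23].
(χ(G) = 4 ≤ 5.)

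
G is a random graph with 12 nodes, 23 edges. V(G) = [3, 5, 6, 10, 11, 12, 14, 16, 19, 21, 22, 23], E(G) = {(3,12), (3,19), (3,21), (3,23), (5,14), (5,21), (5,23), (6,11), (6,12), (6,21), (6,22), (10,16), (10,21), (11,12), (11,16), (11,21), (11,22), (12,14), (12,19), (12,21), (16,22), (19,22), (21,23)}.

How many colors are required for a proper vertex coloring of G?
Clique number ω(G) = 4 (lower bound: χ ≥ ω).
The clique on [6, 11, 12, 21] has size 4, forcing χ ≥ 4, and the coloring below uses 4 colors, so χ(G) = 4.
A valid 4-coloring: color 1: [14, 21, 22]; color 2: [12, 16, 23]; color 3: [3, 5, 10, 11]; color 4: [6, 19].

χ(G) = 4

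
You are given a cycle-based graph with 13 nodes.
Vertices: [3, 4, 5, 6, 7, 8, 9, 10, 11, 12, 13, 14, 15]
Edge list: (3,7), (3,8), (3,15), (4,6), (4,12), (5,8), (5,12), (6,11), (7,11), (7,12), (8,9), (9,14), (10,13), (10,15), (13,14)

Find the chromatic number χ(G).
Clique number ω(G) = 2 (lower bound: χ ≥ ω).
Odd cycle [10, 13, 14, 9, 8, 3, 15] needs 3 colors (χ ≥ 3).
The coloring below uses 3 colors, so χ(G) = 3.
A valid 3-coloring: color 1: [3, 9, 11, 12, 13]; color 2: [6, 7, 8, 10, 14]; color 3: [4, 5, 15].

χ(G) = 3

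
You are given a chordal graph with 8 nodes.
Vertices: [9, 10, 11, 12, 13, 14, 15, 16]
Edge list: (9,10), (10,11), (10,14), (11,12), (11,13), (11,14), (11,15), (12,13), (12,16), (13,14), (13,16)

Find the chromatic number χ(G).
Clique number ω(G) = 3 (lower bound: χ ≥ ω).
The clique on [12, 13, 16] has size 3, forcing χ ≥ 3, and the coloring below uses 3 colors, so χ(G) = 3.
A valid 3-coloring: color 1: [9, 11, 16]; color 2: [10, 13, 15]; color 3: [12, 14].

χ(G) = 3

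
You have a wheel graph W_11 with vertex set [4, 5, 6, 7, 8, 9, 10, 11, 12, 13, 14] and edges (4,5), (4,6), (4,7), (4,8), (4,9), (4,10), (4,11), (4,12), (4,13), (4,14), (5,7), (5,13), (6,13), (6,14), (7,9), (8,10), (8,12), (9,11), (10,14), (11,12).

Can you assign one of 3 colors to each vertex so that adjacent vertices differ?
Yes, G is 3-colorable

A valid 3-coloring: color 1: [4]; color 2: [5, 6, 9, 10, 12]; color 3: [7, 8, 11, 13, 14].
(χ(G) = 3 ≤ 3.)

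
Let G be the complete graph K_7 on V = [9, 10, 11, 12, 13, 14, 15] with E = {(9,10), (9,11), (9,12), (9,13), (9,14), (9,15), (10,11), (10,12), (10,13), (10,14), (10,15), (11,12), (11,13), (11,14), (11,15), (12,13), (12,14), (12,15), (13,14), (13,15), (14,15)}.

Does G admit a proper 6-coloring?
The clique on vertices [9, 10, 11, 12, 13, 14, 15] has size 7 > 6, so it alone needs 7 colors.

No, G is not 6-colorable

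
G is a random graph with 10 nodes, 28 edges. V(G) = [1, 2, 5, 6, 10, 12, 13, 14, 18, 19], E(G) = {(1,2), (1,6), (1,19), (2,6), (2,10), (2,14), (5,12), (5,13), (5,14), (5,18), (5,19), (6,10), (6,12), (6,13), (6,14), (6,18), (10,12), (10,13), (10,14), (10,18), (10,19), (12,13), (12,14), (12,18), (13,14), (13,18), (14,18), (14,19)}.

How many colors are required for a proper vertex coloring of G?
χ(G) = 6

Clique number ω(G) = 6 (lower bound: χ ≥ ω).
The clique on [6, 10, 12, 13, 14, 18] has size 6, forcing χ ≥ 6, and the coloring below uses 6 colors, so χ(G) = 6.
A valid 6-coloring: color 1: [1, 14]; color 2: [5, 6]; color 3: [10]; color 4: [2, 12, 19]; color 5: [18]; color 6: [13].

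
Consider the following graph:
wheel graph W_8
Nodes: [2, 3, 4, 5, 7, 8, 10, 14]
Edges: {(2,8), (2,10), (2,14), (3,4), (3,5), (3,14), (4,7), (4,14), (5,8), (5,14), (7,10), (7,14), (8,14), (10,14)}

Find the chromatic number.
Clique number ω(G) = 3 (lower bound: χ ≥ ω).
Odd cycle [3, 4, 7, 10, 2, 8, 5] needs 3 colors (χ ≥ 3).
Vertex 14 is adjacent to every vertex of [2, 3, 4, 5, 7, 8, 10], which already need 3 colors among themselves, so 14 needs a new color (χ ≥ 4).
The coloring below uses 4 colors, so χ(G) = 4.
A valid 4-coloring: color 1: [14]; color 2: [3, 7, 8]; color 3: [4, 5, 10]; color 4: [2].

χ(G) = 4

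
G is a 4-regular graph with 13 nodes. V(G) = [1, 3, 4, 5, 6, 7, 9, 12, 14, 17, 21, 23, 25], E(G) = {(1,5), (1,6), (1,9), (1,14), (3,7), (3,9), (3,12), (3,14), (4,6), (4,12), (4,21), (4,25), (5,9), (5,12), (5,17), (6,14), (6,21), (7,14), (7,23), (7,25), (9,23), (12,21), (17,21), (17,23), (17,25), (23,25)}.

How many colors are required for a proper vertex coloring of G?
Clique number ω(G) = 3 (lower bound: χ ≥ ω).
The clique on [1, 5, 9] has size 3, forcing χ ≥ 3, and the coloring below uses 3 colors, so χ(G) = 3.
A valid 3-coloring: color 1: [1, 3, 21, 25]; color 2: [6, 7, 9, 12, 17]; color 3: [4, 5, 14, 23].

χ(G) = 3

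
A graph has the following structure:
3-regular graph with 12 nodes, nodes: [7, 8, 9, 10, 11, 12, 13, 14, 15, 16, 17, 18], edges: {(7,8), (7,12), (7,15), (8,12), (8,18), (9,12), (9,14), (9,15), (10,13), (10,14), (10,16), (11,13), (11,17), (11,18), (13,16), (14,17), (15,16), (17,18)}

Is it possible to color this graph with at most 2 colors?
The clique on vertices [7, 8, 12] has size 3 > 2, so it alone needs 3 colors.

No, G is not 2-colorable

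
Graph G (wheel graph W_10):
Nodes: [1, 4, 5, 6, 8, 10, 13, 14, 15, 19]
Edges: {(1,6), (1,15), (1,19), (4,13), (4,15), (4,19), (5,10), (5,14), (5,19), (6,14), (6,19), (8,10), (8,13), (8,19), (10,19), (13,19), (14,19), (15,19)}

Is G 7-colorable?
Yes, G is 7-colorable

A valid 7-coloring: color 1: [19]; color 2: [6, 10, 13, 15]; color 3: [1, 4, 5, 8]; color 4: [14].
(χ(G) = 4 ≤ 7.)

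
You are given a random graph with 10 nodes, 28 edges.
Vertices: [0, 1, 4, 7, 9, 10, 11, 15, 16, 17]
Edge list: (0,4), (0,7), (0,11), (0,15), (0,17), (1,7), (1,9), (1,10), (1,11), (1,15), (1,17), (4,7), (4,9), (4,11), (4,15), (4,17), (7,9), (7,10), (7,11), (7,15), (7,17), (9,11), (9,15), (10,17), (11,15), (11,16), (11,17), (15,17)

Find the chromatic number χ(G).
χ(G) = 6

Clique number ω(G) = 6 (lower bound: χ ≥ ω).
The clique on [0, 4, 7, 11, 15, 17] has size 6, forcing χ ≥ 6, and the coloring below uses 6 colors, so χ(G) = 6.
A valid 6-coloring: color 1: [10, 11]; color 2: [7, 16]; color 3: [15]; color 4: [9, 17]; color 5: [1, 4]; color 6: [0].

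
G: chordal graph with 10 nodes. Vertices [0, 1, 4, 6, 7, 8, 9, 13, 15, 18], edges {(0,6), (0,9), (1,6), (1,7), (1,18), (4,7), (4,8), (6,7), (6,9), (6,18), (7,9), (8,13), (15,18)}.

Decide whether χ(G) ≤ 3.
Yes, G is 3-colorable

A valid 3-coloring: color 1: [4, 6, 13, 15]; color 2: [0, 7, 8, 18]; color 3: [1, 9].
(χ(G) = 3 ≤ 3.)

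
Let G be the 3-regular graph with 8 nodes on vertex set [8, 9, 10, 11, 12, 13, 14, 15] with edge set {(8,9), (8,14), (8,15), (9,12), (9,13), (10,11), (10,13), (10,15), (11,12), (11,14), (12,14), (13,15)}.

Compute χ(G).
χ(G) = 3

Clique number ω(G) = 3 (lower bound: χ ≥ ω).
The clique on [10, 13, 15] has size 3, forcing χ ≥ 3, and the coloring below uses 3 colors, so χ(G) = 3.
A valid 3-coloring: color 1: [8, 11, 13]; color 2: [9, 10, 14]; color 3: [12, 15].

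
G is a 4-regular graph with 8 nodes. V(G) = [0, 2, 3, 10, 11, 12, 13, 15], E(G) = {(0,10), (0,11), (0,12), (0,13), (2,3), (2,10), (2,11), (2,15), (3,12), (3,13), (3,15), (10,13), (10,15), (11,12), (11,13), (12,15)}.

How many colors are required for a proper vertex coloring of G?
Clique number ω(G) = 3 (lower bound: χ ≥ ω).
The clique on [0, 10, 13] has size 3, forcing χ ≥ 3, and the coloring below uses 3 colors, so χ(G) = 3.
A valid 3-coloring: color 1: [3, 10, 11]; color 2: [2, 12, 13]; color 3: [0, 15].

χ(G) = 3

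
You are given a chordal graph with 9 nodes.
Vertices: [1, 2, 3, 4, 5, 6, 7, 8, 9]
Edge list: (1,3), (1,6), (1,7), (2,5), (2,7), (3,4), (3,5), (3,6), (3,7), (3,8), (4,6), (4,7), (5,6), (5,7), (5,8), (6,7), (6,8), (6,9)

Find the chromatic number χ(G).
Clique number ω(G) = 4 (lower bound: χ ≥ ω).
The clique on [3, 5, 6, 8] has size 4, forcing χ ≥ 4, and the coloring below uses 4 colors, so χ(G) = 4.
A valid 4-coloring: color 1: [2, 6]; color 2: [3, 9]; color 3: [7, 8]; color 4: [1, 4, 5].

χ(G) = 4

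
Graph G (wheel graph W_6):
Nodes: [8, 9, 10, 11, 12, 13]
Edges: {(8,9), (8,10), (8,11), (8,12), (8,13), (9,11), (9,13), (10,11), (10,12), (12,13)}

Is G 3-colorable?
No, G is not 3-colorable

Odd cycle [12, 10, 11, 9, 13] needs 3 colors (χ ≥ 3).
Vertex 8 is adjacent to every vertex of [9, 10, 11, 12, 13], which already need 3 colors among themselves, so 8 needs a new color (χ ≥ 4).
Hence χ(G) ≥ 4 > 3, so no proper 3-coloring exists.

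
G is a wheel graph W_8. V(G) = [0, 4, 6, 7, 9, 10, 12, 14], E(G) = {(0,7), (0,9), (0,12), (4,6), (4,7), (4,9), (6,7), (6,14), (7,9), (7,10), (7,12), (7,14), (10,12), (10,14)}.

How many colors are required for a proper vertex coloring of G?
Clique number ω(G) = 3 (lower bound: χ ≥ ω).
Odd cycle [6, 4, 9, 0, 12, 10, 14] needs 3 colors (χ ≥ 3).
Vertex 7 is adjacent to every vertex of [0, 4, 6, 9, 10, 12, 14], which already need 3 colors among themselves, so 7 needs a new color (χ ≥ 4).
The coloring below uses 4 colors, so χ(G) = 4.
A valid 4-coloring: color 1: [7]; color 2: [6, 9, 10]; color 3: [0, 4, 14]; color 4: [12].

χ(G) = 4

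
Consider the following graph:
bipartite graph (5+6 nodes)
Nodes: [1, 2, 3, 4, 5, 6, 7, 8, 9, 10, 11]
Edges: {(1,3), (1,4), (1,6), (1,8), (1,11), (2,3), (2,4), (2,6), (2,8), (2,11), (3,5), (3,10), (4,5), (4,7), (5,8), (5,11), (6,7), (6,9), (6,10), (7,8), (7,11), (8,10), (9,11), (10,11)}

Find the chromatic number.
Clique number ω(G) = 2 (lower bound: χ ≥ ω).
The graph is bipartite (no odd cycle), so 2 colors suffice: χ(G) = 2.
A valid 2-coloring: color 1: [3, 4, 6, 8, 11]; color 2: [1, 2, 5, 7, 9, 10].

χ(G) = 2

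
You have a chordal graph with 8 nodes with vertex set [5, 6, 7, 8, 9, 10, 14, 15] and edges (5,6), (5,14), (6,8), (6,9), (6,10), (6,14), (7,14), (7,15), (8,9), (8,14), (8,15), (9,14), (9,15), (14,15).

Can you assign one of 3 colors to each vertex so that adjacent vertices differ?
The clique on vertices [8, 9, 14, 15] has size 4 > 3, so it alone needs 4 colors.

No, G is not 3-colorable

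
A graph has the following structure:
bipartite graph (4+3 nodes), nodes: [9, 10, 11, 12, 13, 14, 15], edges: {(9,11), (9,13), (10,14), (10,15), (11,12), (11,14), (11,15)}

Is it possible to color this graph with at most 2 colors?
A valid 2-coloring: color 1: [10, 11, 13]; color 2: [9, 12, 14, 15].
(χ(G) = 2 ≤ 2.)

Yes, G is 2-colorable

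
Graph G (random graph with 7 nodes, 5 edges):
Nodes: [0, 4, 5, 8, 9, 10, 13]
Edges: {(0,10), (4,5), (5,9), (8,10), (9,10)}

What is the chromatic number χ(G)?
Clique number ω(G) = 2 (lower bound: χ ≥ ω).
The graph is bipartite (no odd cycle), so 2 colors suffice: χ(G) = 2.
A valid 2-coloring: color 1: [5, 10, 13]; color 2: [0, 4, 8, 9].

χ(G) = 2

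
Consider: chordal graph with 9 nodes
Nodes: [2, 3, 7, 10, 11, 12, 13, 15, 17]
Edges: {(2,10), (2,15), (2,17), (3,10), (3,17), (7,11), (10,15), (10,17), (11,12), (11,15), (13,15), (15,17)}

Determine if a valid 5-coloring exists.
A valid 5-coloring: color 1: [3, 7, 12, 15]; color 2: [11, 13, 17]; color 3: [10]; color 4: [2].
(χ(G) = 4 ≤ 5.)

Yes, G is 5-colorable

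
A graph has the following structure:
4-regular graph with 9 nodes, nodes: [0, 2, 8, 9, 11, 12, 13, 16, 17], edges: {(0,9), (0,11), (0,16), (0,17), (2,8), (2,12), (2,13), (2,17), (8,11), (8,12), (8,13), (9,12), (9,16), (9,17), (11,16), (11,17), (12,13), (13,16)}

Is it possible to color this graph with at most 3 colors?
No, G is not 3-colorable

The clique on vertices [2, 8, 12, 13] has size 4 > 3, so it alone needs 4 colors.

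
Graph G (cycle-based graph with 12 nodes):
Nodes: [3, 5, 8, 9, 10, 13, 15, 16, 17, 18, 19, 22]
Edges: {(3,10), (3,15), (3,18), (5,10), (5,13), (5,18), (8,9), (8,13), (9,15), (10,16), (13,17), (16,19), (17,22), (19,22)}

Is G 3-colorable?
A valid 3-coloring: color 1: [10, 13, 15, 18, 22]; color 2: [3, 5, 9, 17, 19]; color 3: [8, 16].
(χ(G) = 3 ≤ 3.)

Yes, G is 3-colorable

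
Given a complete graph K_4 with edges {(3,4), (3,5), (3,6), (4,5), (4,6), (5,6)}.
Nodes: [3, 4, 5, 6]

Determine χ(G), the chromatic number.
χ(G) = 4

Clique number ω(G) = 4 (lower bound: χ ≥ ω).
The clique on [3, 4, 5, 6] has size 4, forcing χ ≥ 4, and the coloring below uses 4 colors, so χ(G) = 4.
A valid 4-coloring: color 1: [5]; color 2: [3]; color 3: [4]; color 4: [6].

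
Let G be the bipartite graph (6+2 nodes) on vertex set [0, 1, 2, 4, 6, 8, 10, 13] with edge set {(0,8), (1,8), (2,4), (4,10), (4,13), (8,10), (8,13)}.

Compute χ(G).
Clique number ω(G) = 2 (lower bound: χ ≥ ω).
The graph is bipartite (no odd cycle), so 2 colors suffice: χ(G) = 2.
A valid 2-coloring: color 1: [4, 6, 8]; color 2: [0, 1, 2, 10, 13].

χ(G) = 2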